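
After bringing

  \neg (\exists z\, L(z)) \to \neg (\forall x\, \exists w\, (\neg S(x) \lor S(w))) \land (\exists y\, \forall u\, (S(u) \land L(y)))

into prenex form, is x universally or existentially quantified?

existential

First replace A → B with ¬A ∨ B.
  \neg \neg (\exists z\, L(z)) \lor \neg (\forall x\, \exists w\, (\neg S(x) \lor S(w))) \land (\exists y\, \forall u\, (S(u) \land L(y)))
Drive negations inward (¬∀x A ≡ ∃x ¬A, ¬∃x A ≡ ∀x ¬A, De Morgan for ∧/∨):
  (\exists z\, L(z)) \lor (\exists x\, \forall w\, (S(x) \land \neg S(w))) \land (\exists y\, \forall u\, (S(u) \land L(y)))
All bound variables are already distinct, so no renaming is needed.
Pull the quantifiers to the front (each side's bound variable is not free in the other side):
  \exists z\, \exists x\, \forall w\, \exists y\, \forall u\, (L(z) \lor S(x) \land \neg S(w) \land S(u) \land L(y))
The quantifier \forall x sits under an odd number of negations (counting the antecedent side of each →), so it flips to \exists x.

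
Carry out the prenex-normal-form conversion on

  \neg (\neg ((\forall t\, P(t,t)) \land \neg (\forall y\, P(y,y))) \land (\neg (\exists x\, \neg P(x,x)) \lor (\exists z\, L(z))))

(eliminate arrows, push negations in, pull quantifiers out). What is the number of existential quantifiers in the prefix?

Move each ¬ inward, flipping quantifiers it crosses:
  (\forall t\, P(t,t)) \land (\exists y\, \neg P(y,y)) \lor (\exists x\, \neg P(x,x)) \land (\forall z\, \neg L(z))
Extract every quantifier outward, since the variables are now distinct and don't occur free across branches:
  \forall t\, \exists y\, \exists x\, \forall z\, (P(t,t) \land \neg P(y,y) \lor \neg P(x,x) \land \neg L(z))
The prefix is \forall t \exists y \exists x \forall z: 2 universal, 2 existential.

2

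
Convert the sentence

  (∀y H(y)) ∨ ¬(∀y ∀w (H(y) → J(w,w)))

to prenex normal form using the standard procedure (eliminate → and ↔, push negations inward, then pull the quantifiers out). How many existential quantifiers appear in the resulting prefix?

2

First replace A → B with ¬A ∨ B.
  (∀y H(y)) ∨ ¬(∀y ∀w (¬H(y) ∨ J(w,w)))
Drive negations inward (¬∀x A ≡ ∃x ¬A, ¬∃x A ≡ ∀x ¬A, De Morgan for ∧/∨):
  (∀y H(y)) ∨ (∃y ∃w (H(y) ∧ ¬J(w,w)))
Standardize variables apart so no two quantifiers bind the same name: y↦a.
  (∀y H(y)) ∨ (∃a ∃w (H(a) ∧ ¬J(w,w)))
Pull the quantifiers to the front (each side's bound variable is not free in the other side):
  ∀y ∃a ∃w (H(y) ∨ H(a) ∧ ¬J(w,w))
The prefix is ∀y ∃a ∃w: 1 universal, 2 existential.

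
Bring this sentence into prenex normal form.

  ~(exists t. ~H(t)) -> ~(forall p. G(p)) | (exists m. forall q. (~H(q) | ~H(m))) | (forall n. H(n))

exists t. exists p. exists m. forall q. forall n. (~H(t) | ~G(p) | ~H(q) | ~H(m) | H(n))

Eliminate → and ↔ using ¬ and ∨.
  ~~(exists t. ~H(t)) | ~(forall p. G(p)) | (exists m. forall q. (~H(q) | ~H(m))) | (forall n. H(n))
Move each ¬ inward, flipping quantifiers it crosses:
  (exists t. ~H(t)) | (exists p. ~G(p)) | (exists m. forall q. (~H(q) | ~H(m))) | (forall n. H(n))
Pull the quantifiers to the front (each side's bound variable is not free in the other side):
  exists t. exists p. exists m. forall q. forall n. (~H(t) | ~G(p) | ~H(q) | ~H(m) | H(n))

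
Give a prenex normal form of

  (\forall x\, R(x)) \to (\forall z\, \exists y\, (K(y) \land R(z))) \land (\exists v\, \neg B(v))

\exists x\, \forall z\, \exists y\, \exists v\, (\neg R(x) \lor K(y) \land R(z) \land \neg B(v))

Rewrite implications/biconditionals: A → B as ¬A ∨ B.
  \neg (\forall x\, R(x)) \lor (\forall z\, \exists y\, (K(y) \land R(z))) \land (\exists v\, \neg B(v))
Move each ¬ inward, flipping quantifiers it crosses:
  (\exists x\, \neg R(x)) \lor (\forall z\, \exists y\, (K(y) \land R(z))) \land (\exists v\, \neg B(v))
All bound variables are already distinct, so no renaming is needed.
Pull the quantifiers to the front (each side's bound variable is not free in the other side):
  \exists x\, \forall z\, \exists y\, \exists v\, (\neg R(x) \lor K(y) \land R(z) \land \neg B(v))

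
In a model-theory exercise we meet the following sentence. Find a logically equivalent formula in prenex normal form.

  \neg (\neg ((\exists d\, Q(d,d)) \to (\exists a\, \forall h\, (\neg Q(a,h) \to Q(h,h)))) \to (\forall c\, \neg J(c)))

\exists d\, \forall a\, \exists h\, \exists c\, (Q(d,d) \land \neg Q(a,h) \land \neg Q(h,h) \land J(c))

First replace A → B with ¬A ∨ B.
  \neg (\neg \neg (\neg (\exists d\, Q(d,d)) \lor (\exists a\, \forall h\, (\neg \neg Q(a,h) \lor Q(h,h)))) \lor (\forall c\, \neg J(c)))
Push ¬ through the quantifiers and connectives to reach negation normal form:
  (\exists d\, Q(d,d)) \land (\forall a\, \exists h\, (\neg Q(a,h) \land \neg Q(h,h))) \land (\exists c\, J(c))
All bound variables are already distinct, so no renaming is needed.
Extract every quantifier outward, since the variables are now distinct and don't occur free across branches:
  \exists d\, \forall a\, \exists h\, \exists c\, (Q(d,d) \land \neg Q(a,h) \land \neg Q(h,h) \land J(c))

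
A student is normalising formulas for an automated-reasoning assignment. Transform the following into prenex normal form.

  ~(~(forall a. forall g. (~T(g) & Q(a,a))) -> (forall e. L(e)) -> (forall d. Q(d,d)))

exists a. exists g. forall e. exists d. ((T(g) | ~Q(a,a)) & L(e) & ~Q(d,d))

First replace A → B with ¬A ∨ B.
  ~(~~(forall a. forall g. (~T(g) & Q(a,a))) | ~(forall e. L(e)) | (forall d. Q(d,d)))
Drive negations inward (¬∀x A ≡ ∃x ¬A, ¬∃x A ≡ ∀x ¬A, De Morgan for ∧/∨):
  (exists a. exists g. (T(g) | ~Q(a,a))) & (forall e. L(e)) & (exists d. ~Q(d,d))
Finally move all quantifiers to the prefix:
  exists a. exists g. forall e. exists d. ((T(g) | ~Q(a,a)) & L(e) & ~Q(d,d))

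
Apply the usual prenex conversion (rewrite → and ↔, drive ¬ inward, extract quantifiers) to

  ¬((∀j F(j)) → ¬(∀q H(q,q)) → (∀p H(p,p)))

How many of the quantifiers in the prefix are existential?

Rewrite implications/biconditionals: A → B as ¬A ∨ B.
  ¬(¬(∀j F(j)) ∨ ¬¬(∀q H(q,q)) ∨ (∀p H(p,p)))
Drive negations inward (¬∀x A ≡ ∃x ¬A, ¬∃x A ≡ ∀x ¬A, De Morgan for ∧/∨):
  (∀j F(j)) ∧ (∃q ¬H(q,q)) ∧ (∃p ¬H(p,p))
All bound variables are already distinct, so no renaming is needed.
Extract every quantifier outward, since the variables are now distinct and don't occur free across branches:
  ∀j ∃q ∃p (F(j) ∧ ¬H(q,q) ∧ ¬H(p,p))
The prefix is ∀j ∃q ∃p: 1 universal, 2 existential.

2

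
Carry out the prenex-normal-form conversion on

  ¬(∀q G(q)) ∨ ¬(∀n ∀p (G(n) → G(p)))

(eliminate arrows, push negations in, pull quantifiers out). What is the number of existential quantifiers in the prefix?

Rewrite implications/biconditionals: A → B as ¬A ∨ B.
  ¬(∀q G(q)) ∨ ¬(∀n ∀p (¬G(n) ∨ G(p)))
Drive negations inward (¬∀x A ≡ ∃x ¬A, ¬∃x A ≡ ∀x ¬A, De Morgan for ∧/∨):
  (∃q ¬G(q)) ∨ (∃n ∃p (G(n) ∧ ¬G(p)))
All bound variables are already distinct, so no renaming is needed.
Finally move all quantifiers to the prefix:
  ∃q ∃n ∃p (¬G(q) ∨ G(n) ∧ ¬G(p))
The prefix is ∃q ∃n ∃p: 0 universal, 3 existential.

3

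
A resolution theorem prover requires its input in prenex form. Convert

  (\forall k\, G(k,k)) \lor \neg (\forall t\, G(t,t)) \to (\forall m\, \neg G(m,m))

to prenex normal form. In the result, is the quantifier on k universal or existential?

Rewrite implications/biconditionals: A → B as ¬A ∨ B.
  \neg ((\forall k\, G(k,k)) \lor \neg (\forall t\, G(t,t))) \lor (\forall m\, \neg G(m,m))
Push ¬ through the quantifiers and connectives to reach negation normal form:
  (\exists k\, \neg G(k,k)) \land (\forall t\, G(t,t)) \lor (\forall m\, \neg G(m,m))
Finally move all quantifiers to the prefix:
  \exists k\, \forall t\, \forall m\, (\neg G(k,k) \land G(t,t) \lor \neg G(m,m))
The quantifier \forall k sits under an odd number of negations (counting the antecedent side of each →), so it flips to \exists k.

existential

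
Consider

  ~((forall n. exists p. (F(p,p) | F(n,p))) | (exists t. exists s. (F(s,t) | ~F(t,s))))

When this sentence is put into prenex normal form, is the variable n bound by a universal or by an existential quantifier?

Move each ¬ inward, flipping quantifiers it crosses:
  (exists n. forall p. (~F(p,p) & ~F(n,p))) & (forall t. forall s. (~F(s,t) & F(t,s)))
All bound variables are already distinct, so no renaming is needed.
Pull the quantifiers to the front (each side's bound variable is not free in the other side):
  exists n. forall p. forall t. forall s. (~F(p,p) & ~F(n,p) & ~F(s,t) & F(t,s))
The quantifier forall n sits under an odd number of negations, so it flips to exists n.

existential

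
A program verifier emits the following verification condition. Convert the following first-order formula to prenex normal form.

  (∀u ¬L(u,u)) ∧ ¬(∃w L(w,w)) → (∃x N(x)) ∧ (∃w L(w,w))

Eliminate → and ↔ using ¬ and ∨.
  ¬((∀u ¬L(u,u)) ∧ ¬(∃w L(w,w))) ∨ (∃x N(x)) ∧ (∃w L(w,w))
Push ¬ through the quantifiers and connectives to reach negation normal form:
  (∃u L(u,u)) ∨ (∃w L(w,w)) ∨ (∃x N(x)) ∧ (∃w L(w,w))
Give each quantifier a distinct variable: w↦c.
  (∃u L(u,u)) ∨ (∃w L(w,w)) ∨ (∃x N(x)) ∧ (∃c L(c,c))
Finally move all quantifiers to the prefix:
  ∃u ∃w ∃x ∃c (L(u,u) ∨ L(w,w) ∨ N(x) ∧ L(c,c))

∃u ∃w ∃x ∃c (L(u,u) ∨ L(w,w) ∨ N(x) ∧ L(c,c))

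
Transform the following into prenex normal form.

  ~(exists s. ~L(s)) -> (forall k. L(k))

First replace A → B with ¬A ∨ B.
  ~~(exists s. ~L(s)) | (forall k. L(k))
Move each ¬ inward, flipping quantifiers it crosses:
  (exists s. ~L(s)) | (forall k. L(k))
Pull the quantifiers to the front (each side's bound variable is not free in the other side):
  exists s. forall k. (~L(s) | L(k))

exists s. forall k. (~L(s) | L(k))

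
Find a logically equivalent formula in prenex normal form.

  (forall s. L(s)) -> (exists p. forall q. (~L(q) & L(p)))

Eliminate → and ↔ using ¬ and ∨.
  ~(forall s. L(s)) | (exists p. forall q. (~L(q) & L(p)))
Drive negations inward (¬∀x A ≡ ∃x ¬A, ¬∃x A ≡ ∀x ¬A, De Morgan for ∧/∨):
  (exists s. ~L(s)) | (exists p. forall q. (~L(q) & L(p)))
Extract every quantifier outward, since the variables are now distinct and don't occur free across branches:
  exists s. exists p. forall q. (~L(s) | ~L(q) & L(p))

exists s. exists p. forall q. (~L(s) | ~L(q) & L(p))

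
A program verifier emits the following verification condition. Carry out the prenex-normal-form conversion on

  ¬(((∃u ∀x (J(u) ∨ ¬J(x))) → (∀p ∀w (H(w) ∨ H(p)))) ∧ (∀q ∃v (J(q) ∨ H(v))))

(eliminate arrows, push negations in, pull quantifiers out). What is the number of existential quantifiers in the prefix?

Eliminate → and ↔ using ¬ and ∨.
  ¬((¬(∃u ∀x (J(u) ∨ ¬J(x))) ∨ (∀p ∀w (H(w) ∨ H(p)))) ∧ (∀q ∃v (J(q) ∨ H(v))))
Push ¬ through the quantifiers and connectives to reach negation normal form:
  (∃u ∀x (J(u) ∨ ¬J(x))) ∧ (∃p ∃w (¬H(w) ∧ ¬H(p))) ∨ (∃q ∀v (¬J(q) ∧ ¬H(v)))
All bound variables are already distinct, so no renaming is needed.
Finally move all quantifiers to the prefix:
  ∃u ∀x ∃p ∃w ∃q ∀v ((J(u) ∨ ¬J(x)) ∧ ¬H(w) ∧ ¬H(p) ∨ ¬J(q) ∧ ¬H(v))
The prefix is ∃u ∀x ∃p ∃w ∃q ∀v: 2 universal, 4 existential.

4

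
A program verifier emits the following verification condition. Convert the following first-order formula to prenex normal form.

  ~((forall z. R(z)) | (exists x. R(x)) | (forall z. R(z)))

Drive negations inward (¬∀x A ≡ ∃x ¬A, ¬∃x A ≡ ∀x ¬A, De Morgan for ∧/∨):
  (exists z. ~R(z)) & (forall x. ~R(x)) & (exists z. ~R(z))
Standardize variables apart so no two quantifiers bind the same name: z↦c.
  (exists z. ~R(z)) & (forall x. ~R(x)) & (exists c. ~R(c))
Pull the quantifiers to the front (each side's bound variable is not free in the other side):
  exists z. forall x. exists c. (~R(z) & ~R(x) & ~R(c))

exists z. forall x. exists c. (~R(z) & ~R(x) & ~R(c))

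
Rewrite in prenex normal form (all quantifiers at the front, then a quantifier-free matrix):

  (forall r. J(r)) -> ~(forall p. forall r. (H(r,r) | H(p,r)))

First replace A → B with ¬A ∨ B.
  ~(forall r. J(r)) | ~(forall p. forall r. (H(r,r) | H(p,r)))
Move each ¬ inward, flipping quantifiers it crosses:
  (exists r. ~J(r)) | (exists p. exists r. (~H(r,r) & ~H(p,r)))
Rename bound variables to avoid capture: r↦y.
  (exists r. ~J(r)) | (exists p. exists y. (~H(y,y) & ~H(p,y)))
Pull the quantifiers to the front (each side's bound variable is not free in the other side):
  exists r. exists p. exists y. (~J(r) | ~H(y,y) & ~H(p,y))

exists r. exists p. exists y. (~J(r) | ~H(y,y) & ~H(p,y))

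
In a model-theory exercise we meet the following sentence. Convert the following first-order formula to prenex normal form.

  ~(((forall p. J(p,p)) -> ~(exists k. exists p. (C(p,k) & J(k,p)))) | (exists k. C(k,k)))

forall p. exists k. exists q. forall b. (J(p,p) & C(q,k) & J(k,q) & ~C(b,b))

Rewrite implications/biconditionals: A → B as ¬A ∨ B.
  ~(~(forall p. J(p,p)) | ~(exists k. exists p. (C(p,k) & J(k,p))) | (exists k. C(k,k)))
Move each ¬ inward, flipping quantifiers it crosses:
  (forall p. J(p,p)) & (exists k. exists p. (C(p,k) & J(k,p))) & (forall k. ~C(k,k))
Rename bound variables to avoid capture: p↦q, k↦b.
  (forall p. J(p,p)) & (exists k. exists q. (C(q,k) & J(k,q))) & (forall b. ~C(b,b))
Extract every quantifier outward, since the variables are now distinct and don't occur free across branches:
  forall p. exists k. exists q. forall b. (J(p,p) & C(q,k) & J(k,q) & ~C(b,b))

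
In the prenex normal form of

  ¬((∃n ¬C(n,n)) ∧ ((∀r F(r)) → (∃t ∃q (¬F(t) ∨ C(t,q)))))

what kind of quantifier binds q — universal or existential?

universal

Eliminate → and ↔ using ¬ and ∨.
  ¬((∃n ¬C(n,n)) ∧ (¬(∀r F(r)) ∨ (∃t ∃q (¬F(t) ∨ C(t,q)))))
Move each ¬ inward, flipping quantifiers it crosses:
  (∀n C(n,n)) ∨ (∀r F(r)) ∧ (∀t ∀q (F(t) ∧ ¬C(t,q)))
All bound variables are already distinct, so no renaming is needed.
Extract every quantifier outward, since the variables are now distinct and don't occur free across branches:
  ∀n ∀r ∀t ∀q (C(n,n) ∨ F(r) ∧ F(t) ∧ ¬C(t,q))
The quantifier ∃q sits under an odd number of negations (counting the antecedent side of each →), so it flips to ∀q.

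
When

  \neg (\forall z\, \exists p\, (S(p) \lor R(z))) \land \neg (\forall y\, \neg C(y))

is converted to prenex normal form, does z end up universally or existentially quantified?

existential

Drive negations inward (¬∀x A ≡ ∃x ¬A, ¬∃x A ≡ ∀x ¬A, De Morgan for ∧/∨):
  (\exists z\, \forall p\, (\neg S(p) \land \neg R(z))) \land (\exists y\, C(y))
All bound variables are already distinct, so no renaming is needed.
Pull the quantifiers to the front (each side's bound variable is not free in the other side):
  \exists z\, \forall p\, \exists y\, (\neg S(p) \land \neg R(z) \land C(y))
The quantifier \forall z sits under an odd number of negations, so it flips to \exists z.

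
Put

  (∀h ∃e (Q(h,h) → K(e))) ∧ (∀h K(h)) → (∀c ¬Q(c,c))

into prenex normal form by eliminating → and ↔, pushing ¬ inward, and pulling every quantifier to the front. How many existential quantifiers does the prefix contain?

2

Rewrite implications/biconditionals: A → B as ¬A ∨ B.
  ¬((∀h ∃e (¬Q(h,h) ∨ K(e))) ∧ (∀h K(h))) ∨ (∀c ¬Q(c,c))
Push ¬ through the quantifiers and connectives to reach negation normal form:
  (∃h ∀e (Q(h,h) ∧ ¬K(e))) ∨ (∃h ¬K(h)) ∨ (∀c ¬Q(c,c))
Standardize variables apart so no two quantifiers bind the same name: h↦z.
  (∃h ∀e (Q(h,h) ∧ ¬K(e))) ∨ (∃z ¬K(z)) ∨ (∀c ¬Q(c,c))
Extract every quantifier outward, since the variables are now distinct and don't occur free across branches:
  ∃h ∀e ∃z ∀c (Q(h,h) ∧ ¬K(e) ∨ ¬K(z) ∨ ¬Q(c,c))
The prefix is ∃h ∀e ∃z ∀c: 2 universal, 2 existential.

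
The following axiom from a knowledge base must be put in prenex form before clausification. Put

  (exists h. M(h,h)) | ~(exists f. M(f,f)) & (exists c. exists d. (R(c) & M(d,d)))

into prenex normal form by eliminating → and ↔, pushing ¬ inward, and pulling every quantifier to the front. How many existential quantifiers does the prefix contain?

Drive negations inward (¬∀x A ≡ ∃x ¬A, ¬∃x A ≡ ∀x ¬A, De Morgan for ∧/∨):
  (exists h. M(h,h)) | (forall f. ~M(f,f)) & (exists c. exists d. (R(c) & M(d,d)))
All bound variables are already distinct, so no renaming is needed.
Extract every quantifier outward, since the variables are now distinct and don't occur free across branches:
  exists h. forall f. exists c. exists d. (M(h,h) | ~M(f,f) & R(c) & M(d,d))
The prefix is exists h forall f exists c exists d: 1 universal, 3 existential.

3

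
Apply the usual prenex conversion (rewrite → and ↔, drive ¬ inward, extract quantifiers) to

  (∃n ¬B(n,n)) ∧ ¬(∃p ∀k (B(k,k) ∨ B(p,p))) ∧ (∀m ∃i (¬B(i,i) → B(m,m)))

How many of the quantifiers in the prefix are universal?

2

First replace A → B with ¬A ∨ B.
  (∃n ¬B(n,n)) ∧ ¬(∃p ∀k (B(k,k) ∨ B(p,p))) ∧ (∀m ∃i (¬¬B(i,i) ∨ B(m,m)))
Push ¬ through the quantifiers and connectives to reach negation normal form:
  (∃n ¬B(n,n)) ∧ (∀p ∃k (¬B(k,k) ∧ ¬B(p,p))) ∧ (∀m ∃i (B(i,i) ∨ B(m,m)))
Pull the quantifiers to the front (each side's bound variable is not free in the other side):
  ∃n ∀p ∃k ∀m ∃i (¬B(n,n) ∧ ¬B(k,k) ∧ ¬B(p,p) ∧ (B(i,i) ∨ B(m,m)))
The prefix is ∃n ∀p ∃k ∀m ∃i: 2 universal, 3 existential.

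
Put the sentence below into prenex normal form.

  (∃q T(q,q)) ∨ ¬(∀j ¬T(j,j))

∃q ∃j (T(q,q) ∨ T(j,j))

Move each ¬ inward, flipping quantifiers it crosses:
  (∃q T(q,q)) ∨ (∃j T(j,j))
All bound variables are already distinct, so no renaming is needed.
Pull the quantifiers to the front (each side's bound variable is not free in the other side):
  ∃q ∃j (T(q,q) ∨ T(j,j))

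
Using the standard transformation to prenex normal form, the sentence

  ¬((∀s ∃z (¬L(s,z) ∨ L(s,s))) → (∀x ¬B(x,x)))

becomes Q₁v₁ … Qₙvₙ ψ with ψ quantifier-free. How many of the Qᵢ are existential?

2

Eliminate → and ↔ using ¬ and ∨.
  ¬(¬(∀s ∃z (¬L(s,z) ∨ L(s,s))) ∨ (∀x ¬B(x,x)))
Drive negations inward (¬∀x A ≡ ∃x ¬A, ¬∃x A ≡ ∀x ¬A, De Morgan for ∧/∨):
  (∀s ∃z (¬L(s,z) ∨ L(s,s))) ∧ (∃x B(x,x))
All bound variables are already distinct, so no renaming is needed.
Pull the quantifiers to the front (each side's bound variable is not free in the other side):
  ∀s ∃z ∃x ((¬L(s,z) ∨ L(s,s)) ∧ B(x,x))
The prefix is ∀s ∃z ∃x: 1 universal, 2 existential.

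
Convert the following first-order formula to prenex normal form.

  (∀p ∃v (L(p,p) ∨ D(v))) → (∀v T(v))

∃p ∀v ∀v1 (¬L(p,p) ∧ ¬D(v) ∨ T(v1))

Rewrite implications/biconditionals: A → B as ¬A ∨ B.
  ¬(∀p ∃v (L(p,p) ∨ D(v))) ∨ (∀v T(v))
Drive negations inward (¬∀x A ≡ ∃x ¬A, ¬∃x A ≡ ∀x ¬A, De Morgan for ∧/∨):
  (∃p ∀v (¬L(p,p) ∧ ¬D(v))) ∨ (∀v T(v))
Standardize variables apart so no two quantifiers bind the same name: v↦v1.
  (∃p ∀v (¬L(p,p) ∧ ¬D(v))) ∨ (∀v1 T(v1))
Extract every quantifier outward, since the variables are now distinct and don't occur free across branches:
  ∃p ∀v ∀v1 (¬L(p,p) ∧ ¬D(v) ∨ T(v1))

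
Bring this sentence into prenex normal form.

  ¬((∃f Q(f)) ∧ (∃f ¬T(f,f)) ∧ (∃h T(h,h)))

∀f ∀u ∀h (¬Q(f) ∨ T(u,u) ∨ ¬T(h,h))

Drive negations inward (¬∀x A ≡ ∃x ¬A, ¬∃x A ≡ ∀x ¬A, De Morgan for ∧/∨):
  (∀f ¬Q(f)) ∨ (∀f T(f,f)) ∨ (∀h ¬T(h,h))
Give each quantifier a distinct variable: f↦u.
  (∀f ¬Q(f)) ∨ (∀u T(u,u)) ∨ (∀h ¬T(h,h))
Pull the quantifiers to the front (each side's bound variable is not free in the other side):
  ∀f ∀u ∀h (¬Q(f) ∨ T(u,u) ∨ ¬T(h,h))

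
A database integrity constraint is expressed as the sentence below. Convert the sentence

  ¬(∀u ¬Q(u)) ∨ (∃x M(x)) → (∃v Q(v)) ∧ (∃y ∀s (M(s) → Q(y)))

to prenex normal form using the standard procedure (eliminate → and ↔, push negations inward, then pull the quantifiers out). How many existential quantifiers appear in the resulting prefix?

2

Eliminate → and ↔ using ¬ and ∨.
  ¬(¬(∀u ¬Q(u)) ∨ (∃x M(x))) ∨ (∃v Q(v)) ∧ (∃y ∀s (¬M(s) ∨ Q(y)))
Push ¬ through the quantifiers and connectives to reach negation normal form:
  (∀u ¬Q(u)) ∧ (∀x ¬M(x)) ∨ (∃v Q(v)) ∧ (∃y ∀s (¬M(s) ∨ Q(y)))
All bound variables are already distinct, so no renaming is needed.
Finally move all quantifiers to the prefix:
  ∀u ∀x ∃v ∃y ∀s (¬Q(u) ∧ ¬M(x) ∨ Q(v) ∧ (¬M(s) ∨ Q(y)))
The prefix is ∀u ∀x ∃v ∃y ∀s: 3 universal, 2 existential.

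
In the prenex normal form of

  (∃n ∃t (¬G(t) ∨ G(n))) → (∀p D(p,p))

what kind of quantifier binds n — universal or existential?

Eliminate → and ↔ using ¬ and ∨.
  ¬(∃n ∃t (¬G(t) ∨ G(n))) ∨ (∀p D(p,p))
Drive negations inward (¬∀x A ≡ ∃x ¬A, ¬∃x A ≡ ∀x ¬A, De Morgan for ∧/∨):
  (∀n ∀t (G(t) ∧ ¬G(n))) ∨ (∀p D(p,p))
All bound variables are already distinct, so no renaming is needed.
Finally move all quantifiers to the prefix:
  ∀n ∀t ∀p (G(t) ∧ ¬G(n) ∨ D(p,p))
The quantifier ∃n sits under an odd number of negations (counting the antecedent side of each →), so it flips to ∀n.

universal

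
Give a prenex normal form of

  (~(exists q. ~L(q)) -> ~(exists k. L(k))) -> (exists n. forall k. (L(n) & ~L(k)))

forall q. exists k. exists n. forall p. (L(q) & L(k) | L(n) & ~L(p))

Rewrite implications/biconditionals: A → B as ¬A ∨ B.
  ~(~~(exists q. ~L(q)) | ~(exists k. L(k))) | (exists n. forall k. (L(n) & ~L(k)))
Move each ¬ inward, flipping quantifiers it crosses:
  (forall q. L(q)) & (exists k. L(k)) | (exists n. forall k. (L(n) & ~L(k)))
Give each quantifier a distinct variable: k↦p.
  (forall q. L(q)) & (exists k. L(k)) | (exists n. forall p. (L(n) & ~L(p)))
Finally move all quantifiers to the prefix:
  forall q. exists k. exists n. forall p. (L(q) & L(k) | L(n) & ~L(p))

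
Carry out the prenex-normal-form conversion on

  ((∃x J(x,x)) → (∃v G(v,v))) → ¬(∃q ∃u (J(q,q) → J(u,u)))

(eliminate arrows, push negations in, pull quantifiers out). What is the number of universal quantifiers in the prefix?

Rewrite implications/biconditionals: A → B as ¬A ∨ B.
  ¬(¬(∃x J(x,x)) ∨ (∃v G(v,v))) ∨ ¬(∃q ∃u (¬J(q,q) ∨ J(u,u)))
Drive negations inward (¬∀x A ≡ ∃x ¬A, ¬∃x A ≡ ∀x ¬A, De Morgan for ∧/∨):
  (∃x J(x,x)) ∧ (∀v ¬G(v,v)) ∨ (∀q ∀u (J(q,q) ∧ ¬J(u,u)))
All bound variables are already distinct, so no renaming is needed.
Pull the quantifiers to the front (each side's bound variable is not free in the other side):
  ∃x ∀v ∀q ∀u (J(x,x) ∧ ¬G(v,v) ∨ J(q,q) ∧ ¬J(u,u))
The prefix is ∃x ∀v ∀q ∀u: 3 universal, 1 existential.

3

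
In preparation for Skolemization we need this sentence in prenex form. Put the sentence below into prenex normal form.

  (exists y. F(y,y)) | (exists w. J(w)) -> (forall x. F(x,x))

Rewrite implications/biconditionals: A → B as ¬A ∨ B.
  ~((exists y. F(y,y)) | (exists w. J(w))) | (forall x. F(x,x))
Move each ¬ inward, flipping quantifiers it crosses:
  (forall y. ~F(y,y)) & (forall w. ~J(w)) | (forall x. F(x,x))
All bound variables are already distinct, so no renaming is needed.
Finally move all quantifiers to the prefix:
  forall y. forall w. forall x. (~F(y,y) & ~J(w) | F(x,x))

forall y. forall w. forall x. (~F(y,y) & ~J(w) | F(x,x))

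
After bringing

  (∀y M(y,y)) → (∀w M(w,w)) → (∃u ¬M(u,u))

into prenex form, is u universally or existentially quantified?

Eliminate → and ↔ using ¬ and ∨.
  ¬(∀y M(y,y)) ∨ ¬(∀w M(w,w)) ∨ (∃u ¬M(u,u))
Drive negations inward (¬∀x A ≡ ∃x ¬A, ¬∃x A ≡ ∀x ¬A, De Morgan for ∧/∨):
  (∃y ¬M(y,y)) ∨ (∃w ¬M(w,w)) ∨ (∃u ¬M(u,u))
All bound variables are already distinct, so no renaming is needed.
Extract every quantifier outward, since the variables are now distinct and don't occur free across branches:
  ∃y ∃w ∃u (¬M(y,y) ∨ ¬M(w,w) ∨ ¬M(u,u))
The quantifier ∃u sits under an even number of negations (counting the antecedent side of each →), so it remains existential.

existential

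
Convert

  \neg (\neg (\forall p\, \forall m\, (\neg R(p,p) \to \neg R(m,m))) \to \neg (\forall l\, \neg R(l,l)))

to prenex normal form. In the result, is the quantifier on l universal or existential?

universal

Eliminate → and ↔ using ¬ and ∨.
  \neg (\neg \neg (\forall p\, \forall m\, (\neg \neg R(p,p) \lor \neg R(m,m))) \lor \neg (\forall l\, \neg R(l,l)))
Drive negations inward (¬∀x A ≡ ∃x ¬A, ¬∃x A ≡ ∀x ¬A, De Morgan for ∧/∨):
  (\exists p\, \exists m\, (\neg R(p,p) \land R(m,m))) \land (\forall l\, \neg R(l,l))
Extract every quantifier outward, since the variables are now distinct and don't occur free across branches:
  \exists p\, \exists m\, \forall l\, (\neg R(p,p) \land R(m,m) \land \neg R(l,l))
The quantifier \forall l sits under an even number of negations (counting the antecedent side of each →), so it remains universal.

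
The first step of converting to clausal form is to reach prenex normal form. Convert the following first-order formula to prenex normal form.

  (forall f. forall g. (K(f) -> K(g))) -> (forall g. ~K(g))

Rewrite implications/biconditionals: A → B as ¬A ∨ B.
  ~(forall f. forall g. (~K(f) | K(g))) | (forall g. ~K(g))
Drive negations inward (¬∀x A ≡ ∃x ¬A, ¬∃x A ≡ ∀x ¬A, De Morgan for ∧/∨):
  (exists f. exists g. (K(f) & ~K(g))) | (forall g. ~K(g))
Standardize variables apart so no two quantifiers bind the same name: g↦v1.
  (exists f. exists g. (K(f) & ~K(g))) | (forall v1. ~K(v1))
Pull the quantifiers to the front (each side's bound variable is not free in the other side):
  exists f. exists g. forall v1. (K(f) & ~K(g) | ~K(v1))

exists f. exists g. forall v1. (K(f) & ~K(g) | ~K(v1))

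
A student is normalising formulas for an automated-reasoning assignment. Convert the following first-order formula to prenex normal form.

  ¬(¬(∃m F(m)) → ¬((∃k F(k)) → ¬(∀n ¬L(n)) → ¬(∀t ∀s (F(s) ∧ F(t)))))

Rewrite implications/biconditionals: A → B as ¬A ∨ B.
  ¬(¬¬(∃m F(m)) ∨ ¬(¬(∃k F(k)) ∨ ¬¬(∀n ¬L(n)) ∨ ¬(∀t ∀s (F(s) ∧ F(t)))))
Move each ¬ inward, flipping quantifiers it crosses:
  (∀m ¬F(m)) ∧ ((∀k ¬F(k)) ∨ (∀n ¬L(n)) ∨ (∃t ∃s (¬F(s) ∨ ¬F(t))))
All bound variables are already distinct, so no renaming is needed.
Finally move all quantifiers to the prefix:
  ∀m ∀k ∀n ∃t ∃s (¬F(m) ∧ (¬F(k) ∨ ¬L(n) ∨ ¬F(s) ∨ ¬F(t)))

∀m ∀k ∀n ∃t ∃s (¬F(m) ∧ (¬F(k) ∨ ¬L(n) ∨ ¬F(s) ∨ ¬F(t)))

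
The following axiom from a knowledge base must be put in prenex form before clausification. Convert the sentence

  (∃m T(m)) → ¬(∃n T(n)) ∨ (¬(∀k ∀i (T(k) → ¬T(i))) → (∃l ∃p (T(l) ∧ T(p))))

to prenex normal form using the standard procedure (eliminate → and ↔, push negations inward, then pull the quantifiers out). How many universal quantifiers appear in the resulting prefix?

First replace A → B with ¬A ∨ B.
  ¬(∃m T(m)) ∨ ¬(∃n T(n)) ∨ ¬¬(∀k ∀i (¬T(k) ∨ ¬T(i))) ∨ (∃l ∃p (T(l) ∧ T(p)))
Move each ¬ inward, flipping quantifiers it crosses:
  (∀m ¬T(m)) ∨ (∀n ¬T(n)) ∨ (∀k ∀i (¬T(k) ∨ ¬T(i))) ∨ (∃l ∃p (T(l) ∧ T(p)))
Extract every quantifier outward, since the variables are now distinct and don't occur free across branches:
  ∀m ∀n ∀k ∀i ∃l ∃p (¬T(m) ∨ ¬T(n) ∨ ¬T(k) ∨ ¬T(i) ∨ T(l) ∧ T(p))
The prefix is ∀m ∀n ∀k ∀i ∃l ∃p: 4 universal, 2 existential.

4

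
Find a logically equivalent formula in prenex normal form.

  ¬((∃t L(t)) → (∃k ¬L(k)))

∃t ∀k (L(t) ∧ L(k))

Eliminate → and ↔ using ¬ and ∨.
  ¬(¬(∃t L(t)) ∨ (∃k ¬L(k)))
Drive negations inward (¬∀x A ≡ ∃x ¬A, ¬∃x A ≡ ∀x ¬A, De Morgan for ∧/∨):
  (∃t L(t)) ∧ (∀k L(k))
Finally move all quantifiers to the prefix:
  ∃t ∀k (L(t) ∧ L(k))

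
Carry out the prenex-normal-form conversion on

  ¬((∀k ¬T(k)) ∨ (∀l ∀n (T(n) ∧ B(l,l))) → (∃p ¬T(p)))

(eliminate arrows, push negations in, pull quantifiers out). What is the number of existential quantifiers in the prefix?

0

Rewrite implications/biconditionals: A → B as ¬A ∨ B.
  ¬(¬((∀k ¬T(k)) ∨ (∀l ∀n (T(n) ∧ B(l,l)))) ∨ (∃p ¬T(p)))
Move each ¬ inward, flipping quantifiers it crosses:
  ((∀k ¬T(k)) ∨ (∀l ∀n (T(n) ∧ B(l,l)))) ∧ (∀p T(p))
All bound variables are already distinct, so no renaming is needed.
Finally move all quantifiers to the prefix:
  ∀k ∀l ∀n ∀p ((¬T(k) ∨ T(n) ∧ B(l,l)) ∧ T(p))
The prefix is ∀k ∀l ∀n ∀p: 4 universal, 0 existential.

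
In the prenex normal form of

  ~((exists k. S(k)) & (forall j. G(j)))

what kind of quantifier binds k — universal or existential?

universal

Drive negations inward (¬∀x A ≡ ∃x ¬A, ¬∃x A ≡ ∀x ¬A, De Morgan for ∧/∨):
  (forall k. ~S(k)) | (exists j. ~G(j))
All bound variables are already distinct, so no renaming is needed.
Pull the quantifiers to the front (each side's bound variable is not free in the other side):
  forall k. exists j. (~S(k) | ~G(j))
The quantifier exists k sits under an odd number of negations, so it flips to forall k.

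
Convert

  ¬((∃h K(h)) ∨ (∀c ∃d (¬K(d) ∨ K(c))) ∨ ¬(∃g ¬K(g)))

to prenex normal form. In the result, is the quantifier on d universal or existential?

Move each ¬ inward, flipping quantifiers it crosses:
  (∀h ¬K(h)) ∧ (∃c ∀d (K(d) ∧ ¬K(c))) ∧ (∃g ¬K(g))
All bound variables are already distinct, so no renaming is needed.
Finally move all quantifiers to the prefix:
  ∀h ∃c ∀d ∃g (¬K(h) ∧ K(d) ∧ ¬K(c) ∧ ¬K(g))
The quantifier ∃d sits under an odd number of negations, so it flips to ∀d.

universal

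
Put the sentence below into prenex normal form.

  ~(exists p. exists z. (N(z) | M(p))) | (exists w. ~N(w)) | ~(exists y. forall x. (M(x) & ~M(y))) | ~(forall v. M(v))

forall p. forall z. exists w. forall y. exists x. exists v. (~N(z) & ~M(p) | ~N(w) | ~M(x) | M(y) | ~M(v))

Push ¬ through the quantifiers and connectives to reach negation normal form:
  (forall p. forall z. (~N(z) & ~M(p))) | (exists w. ~N(w)) | (forall y. exists x. (~M(x) | M(y))) | (exists v. ~M(v))
Pull the quantifiers to the front (each side's bound variable is not free in the other side):
  forall p. forall z. exists w. forall y. exists x. exists v. (~N(z) & ~M(p) | ~N(w) | ~M(x) | M(y) | ~M(v))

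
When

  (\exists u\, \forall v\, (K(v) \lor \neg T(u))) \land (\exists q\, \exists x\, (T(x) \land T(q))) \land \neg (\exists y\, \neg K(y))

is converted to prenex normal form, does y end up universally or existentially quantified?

Push ¬ through the quantifiers and connectives to reach negation normal form:
  (\exists u\, \forall v\, (K(v) \lor \neg T(u))) \land (\exists q\, \exists x\, (T(x) \land T(q))) \land (\forall y\, K(y))
Pull the quantifiers to the front (each side's bound variable is not free in the other side):
  \exists u\, \forall v\, \exists q\, \exists x\, \forall y\, ((K(v) \lor \neg T(u)) \land T(x) \land T(q) \land K(y))
The quantifier \exists y sits under an odd number of negations, so it flips to \forall y.

universal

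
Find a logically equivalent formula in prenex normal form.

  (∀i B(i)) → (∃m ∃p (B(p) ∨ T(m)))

First replace A → B with ¬A ∨ B.
  ¬(∀i B(i)) ∨ (∃m ∃p (B(p) ∨ T(m)))
Drive negations inward (¬∀x A ≡ ∃x ¬A, ¬∃x A ≡ ∀x ¬A, De Morgan for ∧/∨):
  (∃i ¬B(i)) ∨ (∃m ∃p (B(p) ∨ T(m)))
Finally move all quantifiers to the prefix:
  ∃i ∃m ∃p (¬B(i) ∨ B(p) ∨ T(m))

∃i ∃m ∃p (¬B(i) ∨ B(p) ∨ T(m))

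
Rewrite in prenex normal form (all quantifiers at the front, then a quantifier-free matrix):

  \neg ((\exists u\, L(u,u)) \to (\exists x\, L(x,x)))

Eliminate → and ↔ using ¬ and ∨.
  \neg (\neg (\exists u\, L(u,u)) \lor (\exists x\, L(x,x)))
Move each ¬ inward, flipping quantifiers it crosses:
  (\exists u\, L(u,u)) \land (\forall x\, \neg L(x,x))
Finally move all quantifiers to the prefix:
  \exists u\, \forall x\, (L(u,u) \land \neg L(x,x))

\exists u\, \forall x\, (L(u,u) \land \neg L(x,x))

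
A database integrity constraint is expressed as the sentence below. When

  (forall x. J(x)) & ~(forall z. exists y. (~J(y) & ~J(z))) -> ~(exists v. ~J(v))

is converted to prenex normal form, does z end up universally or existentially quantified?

universal

First replace A → B with ¬A ∨ B.
  ~((forall x. J(x)) & ~(forall z. exists y. (~J(y) & ~J(z)))) | ~(exists v. ~J(v))
Drive negations inward (¬∀x A ≡ ∃x ¬A, ¬∃x A ≡ ∀x ¬A, De Morgan for ∧/∨):
  (exists x. ~J(x)) | (forall z. exists y. (~J(y) & ~J(z))) | (forall v. J(v))
All bound variables are already distinct, so no renaming is needed.
Extract every quantifier outward, since the variables are now distinct and don't occur free across branches:
  exists x. forall z. exists y. forall v. (~J(x) | ~J(y) & ~J(z) | J(v))
The quantifier forall z sits under an even number of negations (counting the antecedent side of each →), so it remains universal.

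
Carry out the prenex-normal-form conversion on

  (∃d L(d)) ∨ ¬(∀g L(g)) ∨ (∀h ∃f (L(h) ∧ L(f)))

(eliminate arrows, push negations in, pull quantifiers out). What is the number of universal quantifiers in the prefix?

1

Move each ¬ inward, flipping quantifiers it crosses:
  (∃d L(d)) ∨ (∃g ¬L(g)) ∨ (∀h ∃f (L(h) ∧ L(f)))
All bound variables are already distinct, so no renaming is needed.
Finally move all quantifiers to the prefix:
  ∃d ∃g ∀h ∃f (L(d) ∨ ¬L(g) ∨ L(h) ∧ L(f))
The prefix is ∃d ∃g ∀h ∃f: 1 universal, 3 existential.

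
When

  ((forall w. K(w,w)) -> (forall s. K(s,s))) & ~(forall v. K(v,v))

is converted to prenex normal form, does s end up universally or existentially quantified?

Eliminate → and ↔ using ¬ and ∨.
  (~(forall w. K(w,w)) | (forall s. K(s,s))) & ~(forall v. K(v,v))
Move each ¬ inward, flipping quantifiers it crosses:
  ((exists w. ~K(w,w)) | (forall s. K(s,s))) & (exists v. ~K(v,v))
All bound variables are already distinct, so no renaming is needed.
Extract every quantifier outward, since the variables are now distinct and don't occur free across branches:
  exists w. forall s. exists v. ((~K(w,w) | K(s,s)) & ~K(v,v))
The quantifier forall s sits under an even number of negations (counting the antecedent side of each →), so it remains universal.

universal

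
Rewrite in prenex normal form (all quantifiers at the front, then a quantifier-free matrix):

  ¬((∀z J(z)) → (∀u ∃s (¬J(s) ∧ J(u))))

Eliminate → and ↔ using ¬ and ∨.
  ¬(¬(∀z J(z)) ∨ (∀u ∃s (¬J(s) ∧ J(u))))
Move each ¬ inward, flipping quantifiers it crosses:
  (∀z J(z)) ∧ (∃u ∀s (J(s) ∨ ¬J(u)))
Pull the quantifiers to the front (each side's bound variable is not free in the other side):
  ∀z ∃u ∀s (J(z) ∧ (J(s) ∨ ¬J(u)))

∀z ∃u ∀s (J(z) ∧ (J(s) ∨ ¬J(u)))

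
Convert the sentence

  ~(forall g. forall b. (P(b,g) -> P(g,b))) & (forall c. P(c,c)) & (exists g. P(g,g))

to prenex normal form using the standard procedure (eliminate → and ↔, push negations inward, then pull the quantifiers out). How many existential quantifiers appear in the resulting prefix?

First replace A → B with ¬A ∨ B.
  ~(forall g. forall b. (~P(b,g) | P(g,b))) & (forall c. P(c,c)) & (exists g. P(g,g))
Push ¬ through the quantifiers and connectives to reach negation normal form:
  (exists g. exists b. (P(b,g) & ~P(g,b))) & (forall c. P(c,c)) & (exists g. P(g,g))
Rename bound variables to avoid capture: g↦w1.
  (exists g. exists b. (P(b,g) & ~P(g,b))) & (forall c. P(c,c)) & (exists w1. P(w1,w1))
Extract every quantifier outward, since the variables are now distinct and don't occur free across branches:
  exists g. exists b. forall c. exists w1. (P(b,g) & ~P(g,b) & P(c,c) & P(w1,w1))
The prefix is exists g exists b forall c exists w1: 1 universal, 3 existential.

3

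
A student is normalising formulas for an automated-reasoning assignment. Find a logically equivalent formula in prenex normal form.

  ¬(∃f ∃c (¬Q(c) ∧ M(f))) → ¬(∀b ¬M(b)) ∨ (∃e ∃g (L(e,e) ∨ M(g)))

∃f ∃c ∃b ∃e ∃g (¬Q(c) ∧ M(f) ∨ M(b) ∨ L(e,e) ∨ M(g))

First replace A → B with ¬A ∨ B.
  ¬¬(∃f ∃c (¬Q(c) ∧ M(f))) ∨ ¬(∀b ¬M(b)) ∨ (∃e ∃g (L(e,e) ∨ M(g)))
Drive negations inward (¬∀x A ≡ ∃x ¬A, ¬∃x A ≡ ∀x ¬A, De Morgan for ∧/∨):
  (∃f ∃c (¬Q(c) ∧ M(f))) ∨ (∃b M(b)) ∨ (∃e ∃g (L(e,e) ∨ M(g)))
Pull the quantifiers to the front (each side's bound variable is not free in the other side):
  ∃f ∃c ∃b ∃e ∃g (¬Q(c) ∧ M(f) ∨ M(b) ∨ L(e,e) ∨ M(g))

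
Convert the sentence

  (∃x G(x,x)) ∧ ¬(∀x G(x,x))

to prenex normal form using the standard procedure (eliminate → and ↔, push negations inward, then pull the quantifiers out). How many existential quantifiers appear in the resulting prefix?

2

Move each ¬ inward, flipping quantifiers it crosses:
  (∃x G(x,x)) ∧ (∃x ¬G(x,x))
Give each quantifier a distinct variable: x↦u1.
  (∃x G(x,x)) ∧ (∃u1 ¬G(u1,u1))
Extract every quantifier outward, since the variables are now distinct and don't occur free across branches:
  ∃x ∃u1 (G(x,x) ∧ ¬G(u1,u1))
The prefix is ∃x ∃u1: 0 universal, 2 existential.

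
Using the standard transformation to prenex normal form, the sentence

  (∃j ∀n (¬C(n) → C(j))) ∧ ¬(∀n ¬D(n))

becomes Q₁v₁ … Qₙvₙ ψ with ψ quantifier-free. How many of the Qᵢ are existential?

Eliminate → and ↔ using ¬ and ∨.
  (∃j ∀n (¬¬C(n) ∨ C(j))) ∧ ¬(∀n ¬D(n))
Drive negations inward (¬∀x A ≡ ∃x ¬A, ¬∃x A ≡ ∀x ¬A, De Morgan for ∧/∨):
  (∃j ∀n (C(n) ∨ C(j))) ∧ (∃n D(n))
Give each quantifier a distinct variable: n↦b.
  (∃j ∀n (C(n) ∨ C(j))) ∧ (∃b D(b))
Pull the quantifiers to the front (each side's bound variable is not free in the other side):
  ∃j ∀n ∃b ((C(n) ∨ C(j)) ∧ D(b))
The prefix is ∃j ∀n ∃b: 1 universal, 2 existential.

2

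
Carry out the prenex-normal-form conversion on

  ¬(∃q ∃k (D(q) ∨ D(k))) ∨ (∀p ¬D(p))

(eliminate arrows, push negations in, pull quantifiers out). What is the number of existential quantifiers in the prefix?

0

Move each ¬ inward, flipping quantifiers it crosses:
  (∀q ∀k (¬D(q) ∧ ¬D(k))) ∨ (∀p ¬D(p))
All bound variables are already distinct, so no renaming is needed.
Pull the quantifiers to the front (each side's bound variable is not free in the other side):
  ∀q ∀k ∀p (¬D(q) ∧ ¬D(k) ∨ ¬D(p))
The prefix is ∀q ∀k ∀p: 3 universal, 0 existential.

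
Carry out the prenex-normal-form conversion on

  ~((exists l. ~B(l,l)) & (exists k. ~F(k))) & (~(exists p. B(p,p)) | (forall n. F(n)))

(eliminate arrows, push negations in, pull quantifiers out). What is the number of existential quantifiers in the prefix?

0

Push ¬ through the quantifiers and connectives to reach negation normal form:
  ((forall l. B(l,l)) | (forall k. F(k))) & ((forall p. ~B(p,p)) | (forall n. F(n)))
Pull the quantifiers to the front (each side's bound variable is not free in the other side):
  forall l. forall k. forall p. forall n. ((B(l,l) | F(k)) & (~B(p,p) | F(n)))
The prefix is forall l forall k forall p forall n: 4 universal, 0 existential.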